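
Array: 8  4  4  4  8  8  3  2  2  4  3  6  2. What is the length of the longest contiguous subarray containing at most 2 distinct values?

6

[8] 1 distinct, len 1
[8, 4] 2 distinct, len 2
[8, 4, 4] 2 distinct, len 3
[8, 4, 4, 4] 2 distinct, len 4
[8, 4, 4, 4, 8] 2 distinct, len 5
[8, 4, 4, 4, 8, 8] 2 distinct, len 6
[8, 8, 3] 2 distinct, len 3
[3, 2] 2 distinct, len 2
[3, 2, 2] 2 distinct, len 3
[2, 2, 4] 2 distinct, len 3
[4, 3] 2 distinct, len 2
[3, 6] 2 distinct, len 2
[6, 2] 2 distinct, len 2
Longest length with ≤2 distinct: 6.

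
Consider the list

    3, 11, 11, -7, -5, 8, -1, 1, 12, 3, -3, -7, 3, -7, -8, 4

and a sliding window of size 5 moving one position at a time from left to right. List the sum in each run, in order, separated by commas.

13, 18, 6, -4, 15, 23, 12, 6, 8, -11, -22, -15

3 11 11 -7 -5 → sum 13
11 11 -7 -5 8 → sum 18
11 -7 -5 8 -1 → sum 6
-7 -5 8 -1 1 → sum -4
-5 8 -1 1 12 → sum 15
8 -1 1 12 3 → sum 23
-1 1 12 3 -3 → sum 12
1 12 3 -3 -7 → sum 6
12 3 -3 -7 3 → sum 8
3 -3 -7 3 -7 → sum -11
-3 -7 3 -7 -8 → sum -22
-7 3 -7 -8 4 → sum -15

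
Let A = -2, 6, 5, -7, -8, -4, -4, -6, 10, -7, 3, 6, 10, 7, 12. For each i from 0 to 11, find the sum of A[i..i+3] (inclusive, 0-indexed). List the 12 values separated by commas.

-2 6 5 -7 → sum 2
6 5 -7 -8 → sum -4
5 -7 -8 -4 → sum -14
-7 -8 -4 -4 → sum -23
-8 -4 -4 -6 → sum -22
-4 -4 -6 10 → sum -4
-4 -6 10 -7 → sum -7
-6 10 -7 3 → sum 0
10 -7 3 6 → sum 12
-7 3 6 10 → sum 12
3 6 10 7 → sum 26
6 10 7 12 → sum 35

2, -4, -14, -23, -22, -4, -7, 0, 12, 12, 26, 35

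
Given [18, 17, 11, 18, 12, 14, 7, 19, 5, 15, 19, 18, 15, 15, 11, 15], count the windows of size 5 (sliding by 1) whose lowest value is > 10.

18 17 11 18 12 → min 11  > 10 ✓
17 11 18 12 14 → min 11  > 10 ✓
11 18 12 14 7 → min 7
18 12 14 7 19 → min 7
12 14 7 19 5 → min 5
14 7 19 5 15 → min 5
7 19 5 15 19 → min 5
19 5 15 19 18 → min 5
5 15 19 18 15 → min 5
15 19 18 15 15 → min 15  > 10 ✓
19 18 15 15 11 → min 11  > 10 ✓
18 15 15 11 15 → min 11  > 10 ✓
5 windows satisfy the condition.

5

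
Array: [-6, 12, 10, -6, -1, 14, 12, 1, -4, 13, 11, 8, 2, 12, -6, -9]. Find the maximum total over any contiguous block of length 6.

-6 12 10 -6 -1 14 → sum 23
12 10 -6 -1 14 12 → sum 41
10 -6 -1 14 12 1 → sum 30
-6 -1 14 12 1 -4 → sum 16
-1 14 12 1 -4 13 → sum 35
14 12 1 -4 13 11 → sum 47
12 1 -4 13 11 8 → sum 41
1 -4 13 11 8 2 → sum 31
-4 13 11 8 2 12 → sum 42
13 11 8 2 12 -6 → sum 40
11 8 2 12 -6 -9 → sum 18
Maximum of these is 47.

47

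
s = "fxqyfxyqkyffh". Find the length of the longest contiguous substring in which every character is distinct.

5

[f] len 1
[f, x] len 2
[f, x, q] len 3
[f, x, q, y] len 4
[x, q, y, f] len 4
[q, y, f, x] len 4
[f, x, y] len 3
[f, x, y, q] len 4
[f, x, y, q, k] len 5
[q, k, y] len 3
[q, k, y, f] len 4
[f] len 1
[f, h] len 2
Longest all-distinct length: 5.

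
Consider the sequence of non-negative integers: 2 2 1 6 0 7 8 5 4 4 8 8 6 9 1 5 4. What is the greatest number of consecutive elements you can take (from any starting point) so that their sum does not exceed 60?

add 2: [2] sum 2, len 1
add 2: [2, 2] sum 4, len 2
add 1: [2, 2, 1] sum 5, len 3
add 6: [2, 2, 1, 6] sum 11, len 4
add 0: [2, 2, 1, 6, 0] sum 11, len 5
add 7: [2, 2, 1, 6, 0, 7] sum 18, len 6
add 8: [2, 2, 1, 6, 0, 7, 8] sum 26, len 7
add 5: [2, 2, 1, 6, 0, 7, 8, 5] sum 31, len 8
add 4: [2, 2, 1, 6, 0, 7, 8, 5, 4] sum 35, len 9
add 4: [2, 2, 1, 6, 0, 7, 8, 5, 4, 4] sum 39, len 10
add 8: [2, 2, 1, 6, 0, 7, 8, 5, 4, 4, 8] sum 47, len 11
add 8: [2, 2, 1, 6, 0, 7, 8, 5, 4, 4, 8, 8] sum 55, len 12
add 6: [2, 1, 6, 0, 7, 8, 5, 4, 4, 8, 8, 6] sum 59, len 12
add 9: [0, 7, 8, 5, 4, 4, 8, 8, 6, 9] sum 59, len 10
add 1: [0, 7, 8, 5, 4, 4, 8, 8, 6, 9, 1] sum 60, len 11
add 5: [8, 5, 4, 4, 8, 8, 6, 9, 1, 5] sum 58, len 10
add 4: [5, 4, 4, 8, 8, 6, 9, 1, 5, 4] sum 54, len 10
Longest length seen: 12.

12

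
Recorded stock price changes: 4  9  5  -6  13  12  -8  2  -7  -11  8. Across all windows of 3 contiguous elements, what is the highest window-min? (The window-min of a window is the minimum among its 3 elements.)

4

4 9 5 → min 4
9 5 -6 → min -6
5 -6 13 → min -6
-6 13 12 → min -6
13 12 -8 → min -8
12 -8 2 → min -8
-8 2 -7 → min -8
2 -7 -11 → min -11
-7 -11 8 → min -11
Highest of these is 4.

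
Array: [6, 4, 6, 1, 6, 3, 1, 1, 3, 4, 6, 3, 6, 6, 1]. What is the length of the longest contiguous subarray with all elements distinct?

4

add 6: [6] len 1
add 4: [6, 4] len 2
add 6 (repeat 6, move left end past it): [4, 6] len 2
add 1: [4, 6, 1] len 3
add 6 (repeat 6, move left end past it): [1, 6] len 2
add 3: [1, 6, 3] len 3
add 1 (repeat 1, move left end past it): [6, 3, 1] len 3
add 1 (repeat 1, move left end past it): [1] len 1
add 3: [1, 3] len 2
add 4: [1, 3, 4] len 3
add 6: [1, 3, 4, 6] len 4
add 3 (repeat 3, move left end past it): [4, 6, 3] len 3
add 6 (repeat 6, move left end past it): [3, 6] len 2
add 6 (repeat 6, move left end past it): [6] len 1
add 1: [6, 1] len 2
Longest all-distinct length: 4.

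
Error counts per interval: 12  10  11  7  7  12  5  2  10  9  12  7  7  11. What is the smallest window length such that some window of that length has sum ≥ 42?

5

Extend right; whenever the sum reaches 42, record the length and shrink from the left:
add 12: running sum 12 < 42
add 10: running sum 22 < 42
add 11: running sum 33 < 42
add 7: running sum 40 < 42
add 7: shortest ending here [12, 10, 11, 7, 7] sum 47, len 5
add 12: shortest ending here [10, 11, 7, 7, 12] sum 47, len 5
add 5: shortest ending here [11, 7, 7, 12, 5] sum 42, len 5
add 2: shortest ending here [11, 7, 7, 12, 5, 2] sum 44, len 6
add 10: shortest ending here [7, 7, 12, 5, 2, 10] sum 43, len 6
add 9: shortest ending here [7, 12, 5, 2, 10, 9] sum 45, len 6
add 12: shortest ending here [12, 5, 2, 10, 9, 12] sum 50, len 6
add 7: shortest ending here [5, 2, 10, 9, 12, 7] sum 45, len 6
add 7: shortest ending here [10, 9, 12, 7, 7] sum 45, len 5
add 11: shortest ending here [9, 12, 7, 7, 11] sum 46, len 5
Shortest qualifying length: 5.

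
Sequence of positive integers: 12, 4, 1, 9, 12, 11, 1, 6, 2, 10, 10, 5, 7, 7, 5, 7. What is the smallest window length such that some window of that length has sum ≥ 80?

11

add 12: running sum 12 < 80
add 4: running sum 16 < 80
add 1: running sum 17 < 80
add 9: running sum 26 < 80
add 12: running sum 38 < 80
add 11: running sum 49 < 80
add 1: running sum 50 < 80
add 6: running sum 56 < 80
add 2: running sum 58 < 80
add 10: running sum 68 < 80
add 10: running sum 78 < 80
add 5: shortest ending here [12, 4, 1, 9, 12, 11, 1, 6, 2, 10, 10, 5] sum 83, len 12
add 7: shortest ending here [12, 4, 1, 9, 12, 11, 1, 6, 2, 10, 10, 5, 7] sum 90, len 13
add 7: shortest ending here [9, 12, 11, 1, 6, 2, 10, 10, 5, 7, 7] sum 80, len 11
add 5: shortest ending here [9, 12, 11, 1, 6, 2, 10, 10, 5, 7, 7, 5] sum 85, len 12
add 7: shortest ending here [12, 11, 1, 6, 2, 10, 10, 5, 7, 7, 5, 7] sum 83, len 12
Shortest qualifying length: 11.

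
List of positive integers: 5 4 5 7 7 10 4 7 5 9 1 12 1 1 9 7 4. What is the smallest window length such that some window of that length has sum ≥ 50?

8

add 5: running sum 5 < 50
add 4: running sum 9 < 50
add 5: running sum 14 < 50
add 7: running sum 21 < 50
add 7: running sum 28 < 50
add 10: running sum 38 < 50
add 4: running sum 42 < 50
add 7: running sum 49 < 50
end 8: [5, 4, 5, 7, 7, 10, 4, 7, 5] sum 54, len 9
end 9: [5, 7, 7, 10, 4, 7, 5, 9] sum 54, len 8
end 10: [7, 7, 10, 4, 7, 5, 9, 1] sum 50, len 8
end 11: [7, 10, 4, 7, 5, 9, 1, 12] sum 55, len 8
end 12: [7, 10, 4, 7, 5, 9, 1, 12, 1] sum 56, len 9
end 13: [10, 4, 7, 5, 9, 1, 12, 1, 1] sum 50, len 9
end 14: [10, 4, 7, 5, 9, 1, 12, 1, 1, 9] sum 59, len 10
end 15: [7, 5, 9, 1, 12, 1, 1, 9, 7] sum 52, len 9
end 16: [7, 5, 9, 1, 12, 1, 1, 9, 7, 4] sum 56, len 10
Shortest qualifying length: 8.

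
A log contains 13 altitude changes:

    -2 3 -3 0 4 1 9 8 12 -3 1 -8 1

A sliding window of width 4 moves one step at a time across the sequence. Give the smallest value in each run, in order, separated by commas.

-3, -3, -3, 0, 1, 1, -3, -3, -8, -8

(-2, 3, -3, 0) → min -3
(3, -3, 0, 4) → min -3
(-3, 0, 4, 1) → min -3
(0, 4, 1, 9) → min 0
(4, 1, 9, 8) → min 1
(1, 9, 8, 12) → min 1
(9, 8, 12, -3) → min -3
(8, 12, -3, 1) → min -3
(12, -3, 1, -8) → min -8
(-3, 1, -8, 1) → min -8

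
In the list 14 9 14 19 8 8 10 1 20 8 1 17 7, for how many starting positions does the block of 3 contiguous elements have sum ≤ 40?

9

[14, 9, 14] → sum 37  ≤ 40 ✓
[9, 14, 19] → sum 42
[14, 19, 8] → sum 41
[19, 8, 8] → sum 35  ≤ 40 ✓
[8, 8, 10] → sum 26  ≤ 40 ✓
[8, 10, 1] → sum 19  ≤ 40 ✓
[10, 1, 20] → sum 31  ≤ 40 ✓
[1, 20, 8] → sum 29  ≤ 40 ✓
[20, 8, 1] → sum 29  ≤ 40 ✓
[8, 1, 17] → sum 26  ≤ 40 ✓
[1, 17, 7] → sum 25  ≤ 40 ✓
9 windows satisfy the condition.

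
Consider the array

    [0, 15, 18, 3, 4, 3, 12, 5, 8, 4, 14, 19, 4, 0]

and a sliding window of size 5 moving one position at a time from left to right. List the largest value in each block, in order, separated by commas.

18, 18, 18, 12, 12, 12, 14, 19, 19, 19

[0, 15, 18, 3, 4] → max 18
[15, 18, 3, 4, 3] → max 18
[18, 3, 4, 3, 12] → max 18
[3, 4, 3, 12, 5] → max 12
[4, 3, 12, 5, 8] → max 12
[3, 12, 5, 8, 4] → max 12
[12, 5, 8, 4, 14] → max 14
[5, 8, 4, 14, 19] → max 19
[8, 4, 14, 19, 4] → max 19
[4, 14, 19, 4, 0] → max 19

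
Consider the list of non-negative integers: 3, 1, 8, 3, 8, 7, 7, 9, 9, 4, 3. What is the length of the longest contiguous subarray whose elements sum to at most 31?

6

add 3: [3] sum 3, len 1
add 1: [3, 1] sum 4, len 2
add 8: [3, 1, 8] sum 12, len 3
add 3: [3, 1, 8, 3] sum 15, len 4
add 8: [3, 1, 8, 3, 8] sum 23, len 5
add 7: [3, 1, 8, 3, 8, 7] sum 30, len 6
add 7: [3, 8, 7, 7] sum 25, len 4
add 9: [8, 7, 7, 9] sum 31, len 4
add 9: [7, 9, 9] sum 25, len 3
add 4: [7, 9, 9, 4] sum 29, len 4
add 3: [9, 9, 4, 3] sum 25, len 4
Longest length seen: 6.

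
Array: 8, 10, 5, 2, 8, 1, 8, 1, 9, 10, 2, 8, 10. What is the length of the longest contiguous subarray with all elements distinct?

5

add 8: [8] len 1
add 10: [8, 10] len 2
add 5: [8, 10, 5] len 3
add 2: [8, 10, 5, 2] len 4
add 8 (repeat 8, move left end past it): [10, 5, 2, 8] len 4
add 1: [10, 5, 2, 8, 1] len 5
add 8 (repeat 8, move left end past it): [1, 8] len 2
add 1 (repeat 1, move left end past it): [8, 1] len 2
add 9: [8, 1, 9] len 3
add 10: [8, 1, 9, 10] len 4
add 2: [8, 1, 9, 10, 2] len 5
add 8 (repeat 8, move left end past it): [1, 9, 10, 2, 8] len 5
add 10 (repeat 10, move left end past it): [2, 8, 10] len 3
Longest all-distinct length: 5.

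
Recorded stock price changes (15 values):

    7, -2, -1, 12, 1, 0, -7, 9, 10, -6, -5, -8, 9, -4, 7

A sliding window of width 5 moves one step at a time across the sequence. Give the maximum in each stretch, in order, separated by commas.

12, 12, 12, 12, 10, 10, 10, 10, 10, 9, 9

7 -2 -1 12 1 → max 12
-2 -1 12 1 0 → max 12
-1 12 1 0 -7 → max 12
12 1 0 -7 9 → max 12
1 0 -7 9 10 → max 10
0 -7 9 10 -6 → max 10
-7 9 10 -6 -5 → max 10
9 10 -6 -5 -8 → max 10
10 -6 -5 -8 9 → max 10
-6 -5 -8 9 -4 → max 9
-5 -8 9 -4 7 → max 9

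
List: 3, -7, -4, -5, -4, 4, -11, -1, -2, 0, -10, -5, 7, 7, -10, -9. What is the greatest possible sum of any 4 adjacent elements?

-1

Each size-4 window and its sum:
(3, -7, -4, -5) → sum -13
(-7, -4, -5, -4) → sum -20
(-4, -5, -4, 4) → sum -9
(-5, -4, 4, -11) → sum -16
(-4, 4, -11, -1) → sum -12
(4, -11, -1, -2) → sum -10
(-11, -1, -2, 0) → sum -14
(-1, -2, 0, -10) → sum -13
(-2, 0, -10, -5) → sum -17
(0, -10, -5, 7) → sum -8
(-10, -5, 7, 7) → sum -1
(-5, 7, 7, -10) → sum -1
(7, 7, -10, -9) → sum -5
Greatest of these is -1.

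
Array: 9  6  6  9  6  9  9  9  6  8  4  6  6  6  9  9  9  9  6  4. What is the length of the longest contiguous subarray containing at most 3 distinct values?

10

[9] 1 distinct, len 1
[9, 6] 2 distinct, len 2
[9, 6, 6] 2 distinct, len 3
[9, 6, 6, 9] 2 distinct, len 4
[9, 6, 6, 9, 6] 2 distinct, len 5
[9, 6, 6, 9, 6, 9] 2 distinct, len 6
[9, 6, 6, 9, 6, 9, 9] 2 distinct, len 7
[9, 6, 6, 9, 6, 9, 9, 9] 2 distinct, len 8
[9, 6, 6, 9, 6, 9, 9, 9, 6] 2 distinct, len 9
[9, 6, 6, 9, 6, 9, 9, 9, 6, 8] 3 distinct, len 10
[6, 8, 4] 3 distinct, len 3
[6, 8, 4, 6] 3 distinct, len 4
[6, 8, 4, 6, 6] 3 distinct, len 5
[6, 8, 4, 6, 6, 6] 3 distinct, len 6
[4, 6, 6, 6, 9] 3 distinct, len 5
[4, 6, 6, 6, 9, 9] 3 distinct, len 6
[4, 6, 6, 6, 9, 9, 9] 3 distinct, len 7
[4, 6, 6, 6, 9, 9, 9, 9] 3 distinct, len 8
[4, 6, 6, 6, 9, 9, 9, 9, 6] 3 distinct, len 9
[4, 6, 6, 6, 9, 9, 9, 9, 6, 4] 3 distinct, len 10
Longest length with ≤3 distinct: 10.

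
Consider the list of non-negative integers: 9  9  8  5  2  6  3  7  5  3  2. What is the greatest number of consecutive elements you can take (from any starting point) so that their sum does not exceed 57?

[9] sum 9 len 1
[9, 9] sum 18 len 2
[9, 9, 8] sum 26 len 3
[9, 9, 8, 5] sum 31 len 4
[9, 9, 8, 5, 2] sum 33 len 5
[9, 9, 8, 5, 2, 6] sum 39 len 6
[9, 9, 8, 5, 2, 6, 3] sum 42 len 7
[9, 9, 8, 5, 2, 6, 3, 7] sum 49 len 8
[9, 9, 8, 5, 2, 6, 3, 7, 5] sum 54 len 9
[9, 9, 8, 5, 2, 6, 3, 7, 5, 3] sum 57 len 10
[9, 8, 5, 2, 6, 3, 7, 5, 3, 2] sum 50 len 10
Longest length seen: 10.

10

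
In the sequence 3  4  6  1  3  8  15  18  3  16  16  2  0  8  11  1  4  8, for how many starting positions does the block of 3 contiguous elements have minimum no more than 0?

[3, 4, 6] → min 3
[4, 6, 1] → min 1
[6, 1, 3] → min 1
[1, 3, 8] → min 1
[3, 8, 15] → min 3
[8, 15, 18] → min 8
[15, 18, 3] → min 3
[18, 3, 16] → min 3
[3, 16, 16] → min 3
[16, 16, 2] → min 2
[16, 2, 0] → min 0  ≤ 0 ✓
[2, 0, 8] → min 0  ≤ 0 ✓
[0, 8, 11] → min 0  ≤ 0 ✓
[8, 11, 1] → min 1
[11, 1, 4] → min 1
[1, 4, 8] → min 1
3 windows satisfy the condition.

3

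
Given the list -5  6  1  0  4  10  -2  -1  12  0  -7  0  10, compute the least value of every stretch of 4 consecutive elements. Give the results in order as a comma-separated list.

Sliding a size-4 window across the 13 values:
-5 6 1 0 → min -5
6 1 0 4 → min 0
1 0 4 10 → min 0
0 4 10 -2 → min -2
4 10 -2 -1 → min -2
10 -2 -1 12 → min -2
-2 -1 12 0 → min -2
-1 12 0 -7 → min -7
12 0 -7 0 → min -7
0 -7 0 10 → min -7

-5, 0, 0, -2, -2, -2, -2, -7, -7, -7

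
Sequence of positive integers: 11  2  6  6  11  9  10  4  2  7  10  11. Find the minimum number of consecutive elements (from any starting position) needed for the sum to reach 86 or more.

12

add 11: running sum 11 < 86
add 2: running sum 13 < 86
add 6: running sum 19 < 86
add 6: running sum 25 < 86
add 11: running sum 36 < 86
add 9: running sum 45 < 86
add 10: running sum 55 < 86
add 4: running sum 59 < 86
add 2: running sum 61 < 86
add 7: running sum 68 < 86
add 10: running sum 78 < 86
add 11: shortest ending here [11, 2, 6, 6, 11, 9, 10, 4, 2, 7, 10, 11] sum 89, len 12
Shortest qualifying length: 12.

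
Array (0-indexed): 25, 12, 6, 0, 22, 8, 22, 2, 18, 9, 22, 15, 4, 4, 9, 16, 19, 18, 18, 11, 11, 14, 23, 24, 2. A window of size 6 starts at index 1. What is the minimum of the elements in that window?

Elements at indices 1..6: 12, 6, 0, 22, 8, 22
min(12, 6, 0, 22, 8, 22) = 0

0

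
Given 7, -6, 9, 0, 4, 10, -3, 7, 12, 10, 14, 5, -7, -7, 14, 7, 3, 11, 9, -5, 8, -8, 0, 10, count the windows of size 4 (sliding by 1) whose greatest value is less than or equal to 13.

13

[7, -6, 9, 0] → max 9  ≤ 13 ✓
[-6, 9, 0, 4] → max 9  ≤ 13 ✓
[9, 0, 4, 10] → max 10  ≤ 13 ✓
[0, 4, 10, -3] → max 10  ≤ 13 ✓
[4, 10, -3, 7] → max 10  ≤ 13 ✓
[10, -3, 7, 12] → max 12  ≤ 13 ✓
[-3, 7, 12, 10] → max 12  ≤ 13 ✓
[7, 12, 10, 14] → max 14
[12, 10, 14, 5] → max 14
[10, 14, 5, -7] → max 14
[14, 5, -7, -7] → max 14
[5, -7, -7, 14] → max 14
[-7, -7, 14, 7] → max 14
[-7, 14, 7, 3] → max 14
[14, 7, 3, 11] → max 14
[7, 3, 11, 9] → max 11  ≤ 13 ✓
[3, 11, 9, -5] → max 11  ≤ 13 ✓
[11, 9, -5, 8] → max 11  ≤ 13 ✓
[9, -5, 8, -8] → max 9  ≤ 13 ✓
[-5, 8, -8, 0] → max 8  ≤ 13 ✓
[8, -8, 0, 10] → max 10  ≤ 13 ✓
13 windows satisfy the condition.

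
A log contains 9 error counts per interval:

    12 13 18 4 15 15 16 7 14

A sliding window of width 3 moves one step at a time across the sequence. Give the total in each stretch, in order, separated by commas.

43, 35, 37, 34, 46, 38, 37

Sliding a size-3 window across the 9 values:
12 13 18 → sum 43
13 18 4 → sum 35
18 4 15 → sum 37
4 15 15 → sum 34
15 15 16 → sum 46
15 16 7 → sum 38
16 7 14 → sum 37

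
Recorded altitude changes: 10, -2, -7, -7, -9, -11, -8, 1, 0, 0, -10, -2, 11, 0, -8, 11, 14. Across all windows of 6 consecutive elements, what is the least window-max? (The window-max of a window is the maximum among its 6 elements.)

-2

[10, -2, -7, -7, -9, -11] → max 10
[-2, -7, -7, -9, -11, -8] → max -2
[-7, -7, -9, -11, -8, 1] → max 1
[-7, -9, -11, -8, 1, 0] → max 1
[-9, -11, -8, 1, 0, 0] → max 1
[-11, -8, 1, 0, 0, -10] → max 1
[-8, 1, 0, 0, -10, -2] → max 1
[1, 0, 0, -10, -2, 11] → max 11
[0, 0, -10, -2, 11, 0] → max 11
[0, -10, -2, 11, 0, -8] → max 11
[-10, -2, 11, 0, -8, 11] → max 11
[-2, 11, 0, -8, 11, 14] → max 14
Least of these is -2.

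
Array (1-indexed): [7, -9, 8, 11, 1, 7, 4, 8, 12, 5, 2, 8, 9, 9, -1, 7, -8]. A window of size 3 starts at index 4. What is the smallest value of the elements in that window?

Elements at indices 4..6: 11, 1, 7
min(11, 1, 7) = 1

1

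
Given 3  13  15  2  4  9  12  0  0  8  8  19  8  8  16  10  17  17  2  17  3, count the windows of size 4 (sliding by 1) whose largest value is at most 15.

3 13 15 2 → max 15  ≤ 15 ✓
13 15 2 4 → max 15  ≤ 15 ✓
15 2 4 9 → max 15  ≤ 15 ✓
2 4 9 12 → max 12  ≤ 15 ✓
4 9 12 0 → max 12  ≤ 15 ✓
9 12 0 0 → max 12  ≤ 15 ✓
12 0 0 8 → max 12  ≤ 15 ✓
0 0 8 8 → max 8  ≤ 15 ✓
0 8 8 19 → max 19
8 8 19 8 → max 19
8 19 8 8 → max 19
19 8 8 16 → max 19
8 8 16 10 → max 16
8 16 10 17 → max 17
16 10 17 17 → max 17
10 17 17 2 → max 17
17 17 2 17 → max 17
17 2 17 3 → max 17
8 windows satisfy the condition.

8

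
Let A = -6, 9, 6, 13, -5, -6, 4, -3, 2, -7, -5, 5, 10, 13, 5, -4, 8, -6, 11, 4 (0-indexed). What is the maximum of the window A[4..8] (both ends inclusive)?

4

Elements at indices 4..8: -5, -6, 4, -3, 2
max(-5, -6, 4, -3, 2) = 4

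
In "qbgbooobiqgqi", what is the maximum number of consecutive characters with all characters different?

add q: [q] len 1
add b: [q, b] len 2
add g: [q, b, g] len 3
add b (repeat b, move left end past it): [g, b] len 2
add o: [g, b, o] len 3
add o (repeat o, move left end past it): [o] len 1
add o (repeat o, move left end past it): [o] len 1
add b: [o, b] len 2
add i: [o, b, i] len 3
add q: [o, b, i, q] len 4
add g: [o, b, i, q, g] len 5
add q (repeat q, move left end past it): [g, q] len 2
add i: [g, q, i] len 3
Longest all-distinct length: 5.

5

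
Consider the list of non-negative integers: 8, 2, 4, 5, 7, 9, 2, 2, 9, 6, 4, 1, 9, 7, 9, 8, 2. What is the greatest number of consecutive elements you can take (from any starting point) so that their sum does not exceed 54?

11

Extend to the right; shrink from the left whenever the sum exceeds 54:
add 8: [8] sum 8, len 1
add 2: [8, 2] sum 10, len 2
add 4: [8, 2, 4] sum 14, len 3
add 5: [8, 2, 4, 5] sum 19, len 4
add 7: [8, 2, 4, 5, 7] sum 26, len 5
add 9: [8, 2, 4, 5, 7, 9] sum 35, len 6
add 2: [8, 2, 4, 5, 7, 9, 2] sum 37, len 7
add 2: [8, 2, 4, 5, 7, 9, 2, 2] sum 39, len 8
add 9: [8, 2, 4, 5, 7, 9, 2, 2, 9] sum 48, len 9
add 6: [8, 2, 4, 5, 7, 9, 2, 2, 9, 6] sum 54, len 10
add 4: [2, 4, 5, 7, 9, 2, 2, 9, 6, 4] sum 50, len 10
add 1: [2, 4, 5, 7, 9, 2, 2, 9, 6, 4, 1] sum 51, len 11
add 9: [5, 7, 9, 2, 2, 9, 6, 4, 1, 9] sum 54, len 10
add 7: [9, 2, 2, 9, 6, 4, 1, 9, 7] sum 49, len 9
add 9: [2, 2, 9, 6, 4, 1, 9, 7, 9] sum 49, len 9
add 8: [9, 6, 4, 1, 9, 7, 9, 8] sum 53, len 8
add 2: [6, 4, 1, 9, 7, 9, 8, 2] sum 46, len 8
Longest length seen: 11.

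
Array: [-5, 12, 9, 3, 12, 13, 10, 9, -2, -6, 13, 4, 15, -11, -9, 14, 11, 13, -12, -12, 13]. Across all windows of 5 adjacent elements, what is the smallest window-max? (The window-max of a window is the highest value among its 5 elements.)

12

[-5, 12, 9, 3, 12] → max 12
[12, 9, 3, 12, 13] → max 13
[9, 3, 12, 13, 10] → max 13
[3, 12, 13, 10, 9] → max 13
[12, 13, 10, 9, -2] → max 13
[13, 10, 9, -2, -6] → max 13
[10, 9, -2, -6, 13] → max 13
[9, -2, -6, 13, 4] → max 13
[-2, -6, 13, 4, 15] → max 15
[-6, 13, 4, 15, -11] → max 15
[13, 4, 15, -11, -9] → max 15
[4, 15, -11, -9, 14] → max 15
[15, -11, -9, 14, 11] → max 15
[-11, -9, 14, 11, 13] → max 14
[-9, 14, 11, 13, -12] → max 14
[14, 11, 13, -12, -12] → max 14
[11, 13, -12, -12, 13] → max 13
Smallest of these is 12.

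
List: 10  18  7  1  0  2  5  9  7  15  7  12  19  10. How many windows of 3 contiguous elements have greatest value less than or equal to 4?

10 18 7 → max 18
18 7 1 → max 18
7 1 0 → max 7
1 0 2 → max 2  ≤ 4 ✓
0 2 5 → max 5
2 5 9 → max 9
5 9 7 → max 9
9 7 15 → max 15
7 15 7 → max 15
15 7 12 → max 15
7 12 19 → max 19
12 19 10 → max 19
1 window satisfy the condition.

1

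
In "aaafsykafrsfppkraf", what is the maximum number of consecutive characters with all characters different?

[a] len 1
[a] len 1
[a] len 1
[a, f] len 2
[a, f, s] len 3
[a, f, s, y] len 4
[a, f, s, y, k] len 5
[f, s, y, k, a] len 5
[s, y, k, a, f] len 5
[s, y, k, a, f, r] len 6
[y, k, a, f, r, s] len 6
[r, s, f] len 3
[r, s, f, p] len 4
[p] len 1
[p, k] len 2
[p, k, r] len 3
[p, k, r, a] len 4
[p, k, r, a, f] len 5
Longest all-distinct length: 6.

6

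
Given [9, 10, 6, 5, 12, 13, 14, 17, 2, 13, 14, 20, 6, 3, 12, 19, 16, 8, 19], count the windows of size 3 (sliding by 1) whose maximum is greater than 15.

10

9 10 6 → max 10
10 6 5 → max 10
6 5 12 → max 12
5 12 13 → max 13
12 13 14 → max 14
13 14 17 → max 17  > 15 ✓
14 17 2 → max 17  > 15 ✓
17 2 13 → max 17  > 15 ✓
2 13 14 → max 14
13 14 20 → max 20  > 15 ✓
14 20 6 → max 20  > 15 ✓
20 6 3 → max 20  > 15 ✓
6 3 12 → max 12
3 12 19 → max 19  > 15 ✓
12 19 16 → max 19  > 15 ✓
19 16 8 → max 19  > 15 ✓
16 8 19 → max 19  > 15 ✓
10 windows satisfy the condition.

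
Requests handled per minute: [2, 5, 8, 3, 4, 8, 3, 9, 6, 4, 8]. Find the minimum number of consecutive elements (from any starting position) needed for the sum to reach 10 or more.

Extend right; whenever the sum reaches 10, record the length and shrink from the left:
add 2: running sum 2 < 10
add 5: running sum 7 < 10
add 8: shortest ending here [5, 8] sum 13, len 2
add 3: shortest ending here [8, 3] sum 11, len 2
add 4: shortest ending here [8, 3, 4] sum 15, len 3
add 8: shortest ending here [4, 8] sum 12, len 2
add 3: shortest ending here [8, 3] sum 11, len 2
add 9: shortest ending here [3, 9] sum 12, len 2
add 6: shortest ending here [9, 6] sum 15, len 2
add 4: shortest ending here [6, 4] sum 10, len 2
add 8: shortest ending here [4, 8] sum 12, len 2
Shortest qualifying length: 2.

2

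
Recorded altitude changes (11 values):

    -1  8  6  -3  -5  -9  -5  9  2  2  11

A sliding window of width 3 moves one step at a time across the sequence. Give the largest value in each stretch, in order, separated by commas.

8, 8, 6, -3, -5, 9, 9, 9, 11

Sliding a size-3 window across the 11 values:
-1 8 6 → max 8
8 6 -3 → max 8
6 -3 -5 → max 6
-3 -5 -9 → max -3
-5 -9 -5 → max -5
-9 -5 9 → max 9
-5 9 2 → max 9
9 2 2 → max 9
2 2 11 → max 11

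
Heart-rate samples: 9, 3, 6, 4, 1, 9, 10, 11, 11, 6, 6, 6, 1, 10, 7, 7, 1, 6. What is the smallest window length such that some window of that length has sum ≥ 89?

13

add 9: running sum 9 < 89
add 3: running sum 12 < 89
add 6: running sum 18 < 89
add 4: running sum 22 < 89
add 1: running sum 23 < 89
add 9: running sum 32 < 89
add 10: running sum 42 < 89
add 11: running sum 53 < 89
add 11: running sum 64 < 89
add 6: running sum 70 < 89
add 6: running sum 76 < 89
add 6: running sum 82 < 89
add 1: running sum 83 < 89
add 10: shortest ending here [9, 3, 6, 4, 1, 9, 10, 11, 11, 6, 6, 6, 1, 10] sum 93, len 14
add 7: shortest ending here [3, 6, 4, 1, 9, 10, 11, 11, 6, 6, 6, 1, 10, 7] sum 91, len 14
add 7: shortest ending here [4, 1, 9, 10, 11, 11, 6, 6, 6, 1, 10, 7, 7] sum 89, len 13
add 1: shortest ending here [4, 1, 9, 10, 11, 11, 6, 6, 6, 1, 10, 7, 7, 1] sum 90, len 14
add 6: shortest ending here [9, 10, 11, 11, 6, 6, 6, 1, 10, 7, 7, 1, 6] sum 91, len 13
Shortest qualifying length: 13.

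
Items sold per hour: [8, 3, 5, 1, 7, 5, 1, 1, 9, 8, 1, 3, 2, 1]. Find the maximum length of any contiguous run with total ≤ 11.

Extend to the right; shrink from the left whenever the sum exceeds 11:
→ 8: sum 8, len 1
→ 3: sum 11, len 2
→ 5 (dropped 8): sum 8, len 2
→ 1: sum 9, len 3
→ 7 (dropped 3, 5): sum 8, len 2
→ 5 (dropped 1, 7): sum 5, len 1
→ 1: sum 6, len 2
→ 1: sum 7, len 3
→ 9 (dropped 5): sum 11, len 3
→ 8 (dropped 1, 1, 9): sum 8, len 1
→ 1: sum 9, len 2
→ 3 (dropped 8): sum 4, len 2
→ 2: sum 6, len 3
→ 1: sum 7, len 4
Longest length seen: 4.

4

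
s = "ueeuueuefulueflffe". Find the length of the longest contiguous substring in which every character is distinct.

add u: [u] len 1
add e: [u, e] len 2
add e (repeat e, move left end past it): [e] len 1
add u: [e, u] len 2
add u (repeat u, move left end past it): [u] len 1
add e: [u, e] len 2
add u (repeat u, move left end past it): [e, u] len 2
add e (repeat e, move left end past it): [u, e] len 2
add f: [u, e, f] len 3
add u (repeat u, move left end past it): [e, f, u] len 3
add l: [e, f, u, l] len 4
add u (repeat u, move left end past it): [l, u] len 2
add e: [l, u, e] len 3
add f: [l, u, e, f] len 4
add l (repeat l, move left end past it): [u, e, f, l] len 4
add f (repeat f, move left end past it): [l, f] len 2
add f (repeat f, move left end past it): [f] len 1
add e: [f, e] len 2
Longest all-distinct length: 4.

4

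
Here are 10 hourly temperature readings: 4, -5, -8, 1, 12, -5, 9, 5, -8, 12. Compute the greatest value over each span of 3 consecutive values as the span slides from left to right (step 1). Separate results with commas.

4, 1, 12, 12, 12, 9, 9, 12

(4, -5, -8) → max 4
(-5, -8, 1) → max 1
(-8, 1, 12) → max 12
(1, 12, -5) → max 12
(12, -5, 9) → max 12
(-5, 9, 5) → max 9
(9, 5, -8) → max 9
(5, -8, 12) → max 12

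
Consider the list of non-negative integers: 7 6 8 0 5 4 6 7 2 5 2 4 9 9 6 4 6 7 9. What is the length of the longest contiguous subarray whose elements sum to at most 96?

17

add 7: [7] sum 7, len 1
add 6: [7, 6] sum 13, len 2
add 8: [7, 6, 8] sum 21, len 3
add 0: [7, 6, 8, 0] sum 21, len 4
add 5: [7, 6, 8, 0, 5] sum 26, len 5
add 4: [7, 6, 8, 0, 5, 4] sum 30, len 6
add 6: [7, 6, 8, 0, 5, 4, 6] sum 36, len 7
add 7: [7, 6, 8, 0, 5, 4, 6, 7] sum 43, len 8
add 2: [7, 6, 8, 0, 5, 4, 6, 7, 2] sum 45, len 9
add 5: [7, 6, 8, 0, 5, 4, 6, 7, 2, 5] sum 50, len 10
add 2: [7, 6, 8, 0, 5, 4, 6, 7, 2, 5, 2] sum 52, len 11
add 4: [7, 6, 8, 0, 5, 4, 6, 7, 2, 5, 2, 4] sum 56, len 12
add 9: [7, 6, 8, 0, 5, 4, 6, 7, 2, 5, 2, 4, 9] sum 65, len 13
add 9: [7, 6, 8, 0, 5, 4, 6, 7, 2, 5, 2, 4, 9, 9] sum 74, len 14
add 6: [7, 6, 8, 0, 5, 4, 6, 7, 2, 5, 2, 4, 9, 9, 6] sum 80, len 15
add 4: [7, 6, 8, 0, 5, 4, 6, 7, 2, 5, 2, 4, 9, 9, 6, 4] sum 84, len 16
add 6: [7, 6, 8, 0, 5, 4, 6, 7, 2, 5, 2, 4, 9, 9, 6, 4, 6] sum 90, len 17
add 7: [6, 8, 0, 5, 4, 6, 7, 2, 5, 2, 4, 9, 9, 6, 4, 6, 7] sum 90, len 17
add 9: [8, 0, 5, 4, 6, 7, 2, 5, 2, 4, 9, 9, 6, 4, 6, 7, 9] sum 93, len 17
Longest length seen: 17.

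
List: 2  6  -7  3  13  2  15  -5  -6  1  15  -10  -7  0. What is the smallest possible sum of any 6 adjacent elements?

-12

Each size-6 window and its sum:
(2, 6, -7, 3, 13, 2) → sum 19
(6, -7, 3, 13, 2, 15) → sum 32
(-7, 3, 13, 2, 15, -5) → sum 21
(3, 13, 2, 15, -5, -6) → sum 22
(13, 2, 15, -5, -6, 1) → sum 20
(2, 15, -5, -6, 1, 15) → sum 22
(15, -5, -6, 1, 15, -10) → sum 10
(-5, -6, 1, 15, -10, -7) → sum -12
(-6, 1, 15, -10, -7, 0) → sum -7
Smallest of these is -12.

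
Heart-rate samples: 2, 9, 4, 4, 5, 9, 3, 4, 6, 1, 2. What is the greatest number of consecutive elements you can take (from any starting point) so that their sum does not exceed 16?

5

Extend to the right; shrink from the left whenever the sum exceeds 16:
add 2: [2] sum 2, len 1
add 9: [2, 9] sum 11, len 2
add 4: [2, 9, 4] sum 15, len 3
add 4: [4, 4] sum 8, len 2
add 5: [4, 4, 5] sum 13, len 3
add 9: [5, 9] sum 14, len 2
add 3: [9, 3] sum 12, len 2
add 4: [9, 3, 4] sum 16, len 3
add 6: [3, 4, 6] sum 13, len 3
add 1: [3, 4, 6, 1] sum 14, len 4
add 2: [3, 4, 6, 1, 2] sum 16, len 5
Longest length seen: 5.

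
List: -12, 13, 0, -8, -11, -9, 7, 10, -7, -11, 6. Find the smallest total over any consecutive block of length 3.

-28

Each size-3 window and its sum:
[-12, 13, 0] → sum 1
[13, 0, -8] → sum 5
[0, -8, -11] → sum -19
[-8, -11, -9] → sum -28
[-11, -9, 7] → sum -13
[-9, 7, 10] → sum 8
[7, 10, -7] → sum 10
[10, -7, -11] → sum -8
[-7, -11, 6] → sum -12
Smallest of these is -28.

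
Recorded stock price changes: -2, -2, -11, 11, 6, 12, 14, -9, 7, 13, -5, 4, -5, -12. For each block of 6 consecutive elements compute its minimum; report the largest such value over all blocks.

(-2, -2, -11, 11, 6, 12) → min -11
(-2, -11, 11, 6, 12, 14) → min -11
(-11, 11, 6, 12, 14, -9) → min -11
(11, 6, 12, 14, -9, 7) → min -9
(6, 12, 14, -9, 7, 13) → min -9
(12, 14, -9, 7, 13, -5) → min -9
(14, -9, 7, 13, -5, 4) → min -9
(-9, 7, 13, -5, 4, -5) → min -9
(7, 13, -5, 4, -5, -12) → min -12
Largest of these is -9.

-9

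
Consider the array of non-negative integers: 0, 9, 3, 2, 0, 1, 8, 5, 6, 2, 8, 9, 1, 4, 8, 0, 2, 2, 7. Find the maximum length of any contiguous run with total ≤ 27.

8

Extend to the right; shrink from the left whenever the sum exceeds 27:
[0] sum 0 len 1
[0, 9] sum 9 len 2
[0, 9, 3] sum 12 len 3
[0, 9, 3, 2] sum 14 len 4
[0, 9, 3, 2, 0] sum 14 len 5
[0, 9, 3, 2, 0, 1] sum 15 len 6
[0, 9, 3, 2, 0, 1, 8] sum 23 len 7
[3, 2, 0, 1, 8, 5] sum 19 len 6
[3, 2, 0, 1, 8, 5, 6] sum 25 len 7
[3, 2, 0, 1, 8, 5, 6, 2] sum 27 len 8
[5, 6, 2, 8] sum 21 len 4
[6, 2, 8, 9] sum 25 len 4
[6, 2, 8, 9, 1] sum 26 len 5
[2, 8, 9, 1, 4] sum 24 len 5
[9, 1, 4, 8] sum 22 len 4
[9, 1, 4, 8, 0] sum 22 len 5
[9, 1, 4, 8, 0, 2] sum 24 len 6
[9, 1, 4, 8, 0, 2, 2] sum 26 len 7
[1, 4, 8, 0, 2, 2, 7] sum 24 len 7
Longest length seen: 8.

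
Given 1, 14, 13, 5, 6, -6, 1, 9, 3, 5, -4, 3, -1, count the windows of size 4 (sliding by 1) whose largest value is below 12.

7

(1, 14, 13, 5) → max 14
(14, 13, 5, 6) → max 14
(13, 5, 6, -6) → max 13
(5, 6, -6, 1) → max 6  < 12 ✓
(6, -6, 1, 9) → max 9  < 12 ✓
(-6, 1, 9, 3) → max 9  < 12 ✓
(1, 9, 3, 5) → max 9  < 12 ✓
(9, 3, 5, -4) → max 9  < 12 ✓
(3, 5, -4, 3) → max 5  < 12 ✓
(5, -4, 3, -1) → max 5  < 12 ✓
7 windows satisfy the condition.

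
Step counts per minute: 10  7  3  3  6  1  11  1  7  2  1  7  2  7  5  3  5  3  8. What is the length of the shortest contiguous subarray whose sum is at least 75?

16

add 10: running sum 10 < 75
add 7: running sum 17 < 75
add 3: running sum 20 < 75
add 3: running sum 23 < 75
add 6: running sum 29 < 75
add 1: running sum 30 < 75
add 11: running sum 41 < 75
add 1: running sum 42 < 75
add 7: running sum 49 < 75
add 2: running sum 51 < 75
add 1: running sum 52 < 75
add 7: running sum 59 < 75
add 2: running sum 61 < 75
add 7: running sum 68 < 75
add 5: running sum 73 < 75
add 3: shortest ending here [10, 7, 3, 3, 6, 1, 11, 1, 7, 2, 1, 7, 2, 7, 5, 3] sum 76, len 16
add 5: shortest ending here [10, 7, 3, 3, 6, 1, 11, 1, 7, 2, 1, 7, 2, 7, 5, 3, 5] sum 81, len 17
add 3: shortest ending here [10, 7, 3, 3, 6, 1, 11, 1, 7, 2, 1, 7, 2, 7, 5, 3, 5, 3] sum 84, len 18
add 8: shortest ending here [3, 3, 6, 1, 11, 1, 7, 2, 1, 7, 2, 7, 5, 3, 5, 3, 8] sum 75, len 17
Shortest qualifying length: 16.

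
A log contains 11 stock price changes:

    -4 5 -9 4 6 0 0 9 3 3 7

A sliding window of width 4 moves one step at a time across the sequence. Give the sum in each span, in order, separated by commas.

-4, 6, 1, 10, 15, 12, 15, 22

(-4, 5, -9, 4) → sum -4
(5, -9, 4, 6) → sum 6
(-9, 4, 6, 0) → sum 1
(4, 6, 0, 0) → sum 10
(6, 0, 0, 9) → sum 15
(0, 0, 9, 3) → sum 12
(0, 9, 3, 3) → sum 15
(9, 3, 3, 7) → sum 22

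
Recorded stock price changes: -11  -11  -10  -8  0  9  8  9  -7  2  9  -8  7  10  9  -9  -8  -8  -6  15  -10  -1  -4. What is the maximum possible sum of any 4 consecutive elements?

[-11, -11, -10, -8] → sum -40
[-11, -10, -8, 0] → sum -29
[-10, -8, 0, 9] → sum -9
[-8, 0, 9, 8] → sum 9
[0, 9, 8, 9] → sum 26
[9, 8, 9, -7] → sum 19
[8, 9, -7, 2] → sum 12
[9, -7, 2, 9] → sum 13
[-7, 2, 9, -8] → sum -4
[2, 9, -8, 7] → sum 10
[9, -8, 7, 10] → sum 18
[-8, 7, 10, 9] → sum 18
[7, 10, 9, -9] → sum 17
[10, 9, -9, -8] → sum 2
[9, -9, -8, -8] → sum -16
[-9, -8, -8, -6] → sum -31
[-8, -8, -6, 15] → sum -7
[-8, -6, 15, -10] → sum -9
[-6, 15, -10, -1] → sum -2
[15, -10, -1, -4] → sum 0
Maximum of these is 26.

26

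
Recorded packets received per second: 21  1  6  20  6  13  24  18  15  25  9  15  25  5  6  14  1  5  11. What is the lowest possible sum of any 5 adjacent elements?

31

21 1 6 20 6 → sum 54
1 6 20 6 13 → sum 46
6 20 6 13 24 → sum 69
20 6 13 24 18 → sum 81
6 13 24 18 15 → sum 76
13 24 18 15 25 → sum 95
24 18 15 25 9 → sum 91
18 15 25 9 15 → sum 82
15 25 9 15 25 → sum 89
25 9 15 25 5 → sum 79
9 15 25 5 6 → sum 60
15 25 5 6 14 → sum 65
25 5 6 14 1 → sum 51
5 6 14 1 5 → sum 31
6 14 1 5 11 → sum 37
Lowest of these is 31.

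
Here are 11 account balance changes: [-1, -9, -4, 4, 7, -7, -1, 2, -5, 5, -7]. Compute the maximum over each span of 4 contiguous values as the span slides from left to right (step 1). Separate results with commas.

4, 7, 7, 7, 7, 2, 5, 5

(-1, -9, -4, 4) → max 4
(-9, -4, 4, 7) → max 7
(-4, 4, 7, -7) → max 7
(4, 7, -7, -1) → max 7
(7, -7, -1, 2) → max 7
(-7, -1, 2, -5) → max 2
(-1, 2, -5, 5) → max 5
(2, -5, 5, -7) → max 5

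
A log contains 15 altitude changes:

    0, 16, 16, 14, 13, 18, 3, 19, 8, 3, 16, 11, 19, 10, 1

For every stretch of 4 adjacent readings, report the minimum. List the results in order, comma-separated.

0, 13, 13, 3, 3, 3, 3, 3, 3, 3, 10, 1

[0, 16, 16, 14] → min 0
[16, 16, 14, 13] → min 13
[16, 14, 13, 18] → min 13
[14, 13, 18, 3] → min 3
[13, 18, 3, 19] → min 3
[18, 3, 19, 8] → min 3
[3, 19, 8, 3] → min 3
[19, 8, 3, 16] → min 3
[8, 3, 16, 11] → min 3
[3, 16, 11, 19] → min 3
[16, 11, 19, 10] → min 10
[11, 19, 10, 1] → min 1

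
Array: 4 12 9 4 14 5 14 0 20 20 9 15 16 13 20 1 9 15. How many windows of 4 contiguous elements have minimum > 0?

(4, 12, 9, 4) → min 4  > 0 ✓
(12, 9, 4, 14) → min 4  > 0 ✓
(9, 4, 14, 5) → min 4  > 0 ✓
(4, 14, 5, 14) → min 4  > 0 ✓
(14, 5, 14, 0) → min 0
(5, 14, 0, 20) → min 0
(14, 0, 20, 20) → min 0
(0, 20, 20, 9) → min 0
(20, 20, 9, 15) → min 9  > 0 ✓
(20, 9, 15, 16) → min 9  > 0 ✓
(9, 15, 16, 13) → min 9  > 0 ✓
(15, 16, 13, 20) → min 13  > 0 ✓
(16, 13, 20, 1) → min 1  > 0 ✓
(13, 20, 1, 9) → min 1  > 0 ✓
(20, 1, 9, 15) → min 1  > 0 ✓
11 windows satisfy the condition.

11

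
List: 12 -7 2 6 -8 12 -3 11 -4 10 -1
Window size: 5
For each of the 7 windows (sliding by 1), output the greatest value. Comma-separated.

[12, -7, 2, 6, -8] → max 12
[-7, 2, 6, -8, 12] → max 12
[2, 6, -8, 12, -3] → max 12
[6, -8, 12, -3, 11] → max 12
[-8, 12, -3, 11, -4] → max 12
[12, -3, 11, -4, 10] → max 12
[-3, 11, -4, 10, -1] → max 11

12, 12, 12, 12, 12, 12, 11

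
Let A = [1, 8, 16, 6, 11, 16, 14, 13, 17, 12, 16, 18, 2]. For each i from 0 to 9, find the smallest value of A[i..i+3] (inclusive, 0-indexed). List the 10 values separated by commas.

(1, 8, 16, 6) → min 1
(8, 16, 6, 11) → min 6
(16, 6, 11, 16) → min 6
(6, 11, 16, 14) → min 6
(11, 16, 14, 13) → min 11
(16, 14, 13, 17) → min 13
(14, 13, 17, 12) → min 12
(13, 17, 12, 16) → min 12
(17, 12, 16, 18) → min 12
(12, 16, 18, 2) → min 2

1, 6, 6, 6, 11, 13, 12, 12, 12, 2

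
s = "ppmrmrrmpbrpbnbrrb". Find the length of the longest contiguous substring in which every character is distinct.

4

[p] len 1
[p] len 1
[p, m] len 2
[p, m, r] len 3
[r, m] len 2
[m, r] len 2
[r] len 1
[r, m] len 2
[r, m, p] len 3
[r, m, p, b] len 4
[m, p, b, r] len 4
[b, r, p] len 3
[r, p, b] len 3
[r, p, b, n] len 4
[n, b] len 2
[n, b, r] len 3
[r] len 1
[r, b] len 2
Longest all-distinct length: 4.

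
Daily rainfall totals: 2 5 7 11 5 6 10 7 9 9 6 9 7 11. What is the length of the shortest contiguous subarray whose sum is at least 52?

Extend right; whenever the sum reaches 52, record the length and shrink from the left:
add 2: running sum 2 < 52
add 5: running sum 7 < 52
add 7: running sum 14 < 52
add 11: running sum 25 < 52
add 5: running sum 30 < 52
add 6: running sum 36 < 52
add 10: running sum 46 < 52
end 7: [2, 5, 7, 11, 5, 6, 10, 7] sum 53, len 8
end 8: [7, 11, 5, 6, 10, 7, 9] sum 55, len 7
end 9: [11, 5, 6, 10, 7, 9, 9] sum 57, len 7
end 10: [5, 6, 10, 7, 9, 9, 6] sum 52, len 7
end 11: [6, 10, 7, 9, 9, 6, 9] sum 56, len 7
end 12: [10, 7, 9, 9, 6, 9, 7] sum 57, len 7
end 13: [7, 9, 9, 6, 9, 7, 11] sum 58, len 7
Shortest qualifying length: 7.

7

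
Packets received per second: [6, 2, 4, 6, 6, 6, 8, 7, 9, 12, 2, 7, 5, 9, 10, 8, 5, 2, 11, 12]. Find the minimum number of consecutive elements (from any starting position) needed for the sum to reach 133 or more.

20

Extend right; whenever the sum reaches 133, record the length and shrink from the left:
add 6: running sum 6 < 133
add 2: running sum 8 < 133
add 4: running sum 12 < 133
add 6: running sum 18 < 133
add 6: running sum 24 < 133
add 6: running sum 30 < 133
add 8: running sum 38 < 133
add 7: running sum 45 < 133
add 9: running sum 54 < 133
add 12: running sum 66 < 133
add 2: running sum 68 < 133
add 7: running sum 75 < 133
add 5: running sum 80 < 133
add 9: running sum 89 < 133
add 10: running sum 99 < 133
add 8: running sum 107 < 133
add 5: running sum 112 < 133
add 2: running sum 114 < 133
add 11: running sum 125 < 133
end 19: [6, 2, 4, 6, 6, 6, 8, 7, 9, 12, 2, 7, 5, 9, 10, 8, 5, 2, 11, 12] sum 137, len 20
Shortest qualifying length: 20.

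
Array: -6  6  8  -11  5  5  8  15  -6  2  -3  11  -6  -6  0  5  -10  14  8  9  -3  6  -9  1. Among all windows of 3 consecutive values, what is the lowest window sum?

-12

[-6, 6, 8] → sum 8
[6, 8, -11] → sum 3
[8, -11, 5] → sum 2
[-11, 5, 5] → sum -1
[5, 5, 8] → sum 18
[5, 8, 15] → sum 28
[8, 15, -6] → sum 17
[15, -6, 2] → sum 11
[-6, 2, -3] → sum -7
[2, -3, 11] → sum 10
[-3, 11, -6] → sum 2
[11, -6, -6] → sum -1
[-6, -6, 0] → sum -12
[-6, 0, 5] → sum -1
[0, 5, -10] → sum -5
[5, -10, 14] → sum 9
[-10, 14, 8] → sum 12
[14, 8, 9] → sum 31
[8, 9, -3] → sum 14
[9, -3, 6] → sum 12
[-3, 6, -9] → sum -6
[6, -9, 1] → sum -2
Lowest of these is -12.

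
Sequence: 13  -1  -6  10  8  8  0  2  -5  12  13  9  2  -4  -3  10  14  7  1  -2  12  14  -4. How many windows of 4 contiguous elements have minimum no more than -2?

16

13 -1 -6 10 → min -6  ≤ -2 ✓
-1 -6 10 8 → min -6  ≤ -2 ✓
-6 10 8 8 → min -6  ≤ -2 ✓
10 8 8 0 → min 0
8 8 0 2 → min 0
8 0 2 -5 → min -5  ≤ -2 ✓
0 2 -5 12 → min -5  ≤ -2 ✓
2 -5 12 13 → min -5  ≤ -2 ✓
-5 12 13 9 → min -5  ≤ -2 ✓
12 13 9 2 → min 2
13 9 2 -4 → min -4  ≤ -2 ✓
9 2 -4 -3 → min -4  ≤ -2 ✓
2 -4 -3 10 → min -4  ≤ -2 ✓
-4 -3 10 14 → min -4  ≤ -2 ✓
-3 10 14 7 → min -3  ≤ -2 ✓
10 14 7 1 → min 1
14 7 1 -2 → min -2  ≤ -2 ✓
7 1 -2 12 → min -2  ≤ -2 ✓
1 -2 12 14 → min -2  ≤ -2 ✓
-2 12 14 -4 → min -4  ≤ -2 ✓
16 windows satisfy the condition.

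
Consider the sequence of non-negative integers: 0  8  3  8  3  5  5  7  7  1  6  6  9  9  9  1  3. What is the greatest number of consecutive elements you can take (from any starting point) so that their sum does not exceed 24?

[0] sum 0 len 1
[0, 8] sum 8 len 2
[0, 8, 3] sum 11 len 3
[0, 8, 3, 8] sum 19 len 4
[0, 8, 3, 8, 3] sum 22 len 5
[3, 8, 3, 5] sum 19 len 4
[3, 8, 3, 5, 5] sum 24 len 5
[3, 5, 5, 7] sum 20 len 4
[5, 5, 7, 7] sum 24 len 4
[5, 7, 7, 1] sum 20 len 4
[7, 7, 1, 6] sum 21 len 4
[7, 1, 6, 6] sum 20 len 4
[1, 6, 6, 9] sum 22 len 4
[6, 9, 9] sum 24 len 3
[9, 9] sum 18 len 2
[9, 9, 1] sum 19 len 3
[9, 9, 1, 3] sum 22 len 4
Longest length seen: 5.

5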